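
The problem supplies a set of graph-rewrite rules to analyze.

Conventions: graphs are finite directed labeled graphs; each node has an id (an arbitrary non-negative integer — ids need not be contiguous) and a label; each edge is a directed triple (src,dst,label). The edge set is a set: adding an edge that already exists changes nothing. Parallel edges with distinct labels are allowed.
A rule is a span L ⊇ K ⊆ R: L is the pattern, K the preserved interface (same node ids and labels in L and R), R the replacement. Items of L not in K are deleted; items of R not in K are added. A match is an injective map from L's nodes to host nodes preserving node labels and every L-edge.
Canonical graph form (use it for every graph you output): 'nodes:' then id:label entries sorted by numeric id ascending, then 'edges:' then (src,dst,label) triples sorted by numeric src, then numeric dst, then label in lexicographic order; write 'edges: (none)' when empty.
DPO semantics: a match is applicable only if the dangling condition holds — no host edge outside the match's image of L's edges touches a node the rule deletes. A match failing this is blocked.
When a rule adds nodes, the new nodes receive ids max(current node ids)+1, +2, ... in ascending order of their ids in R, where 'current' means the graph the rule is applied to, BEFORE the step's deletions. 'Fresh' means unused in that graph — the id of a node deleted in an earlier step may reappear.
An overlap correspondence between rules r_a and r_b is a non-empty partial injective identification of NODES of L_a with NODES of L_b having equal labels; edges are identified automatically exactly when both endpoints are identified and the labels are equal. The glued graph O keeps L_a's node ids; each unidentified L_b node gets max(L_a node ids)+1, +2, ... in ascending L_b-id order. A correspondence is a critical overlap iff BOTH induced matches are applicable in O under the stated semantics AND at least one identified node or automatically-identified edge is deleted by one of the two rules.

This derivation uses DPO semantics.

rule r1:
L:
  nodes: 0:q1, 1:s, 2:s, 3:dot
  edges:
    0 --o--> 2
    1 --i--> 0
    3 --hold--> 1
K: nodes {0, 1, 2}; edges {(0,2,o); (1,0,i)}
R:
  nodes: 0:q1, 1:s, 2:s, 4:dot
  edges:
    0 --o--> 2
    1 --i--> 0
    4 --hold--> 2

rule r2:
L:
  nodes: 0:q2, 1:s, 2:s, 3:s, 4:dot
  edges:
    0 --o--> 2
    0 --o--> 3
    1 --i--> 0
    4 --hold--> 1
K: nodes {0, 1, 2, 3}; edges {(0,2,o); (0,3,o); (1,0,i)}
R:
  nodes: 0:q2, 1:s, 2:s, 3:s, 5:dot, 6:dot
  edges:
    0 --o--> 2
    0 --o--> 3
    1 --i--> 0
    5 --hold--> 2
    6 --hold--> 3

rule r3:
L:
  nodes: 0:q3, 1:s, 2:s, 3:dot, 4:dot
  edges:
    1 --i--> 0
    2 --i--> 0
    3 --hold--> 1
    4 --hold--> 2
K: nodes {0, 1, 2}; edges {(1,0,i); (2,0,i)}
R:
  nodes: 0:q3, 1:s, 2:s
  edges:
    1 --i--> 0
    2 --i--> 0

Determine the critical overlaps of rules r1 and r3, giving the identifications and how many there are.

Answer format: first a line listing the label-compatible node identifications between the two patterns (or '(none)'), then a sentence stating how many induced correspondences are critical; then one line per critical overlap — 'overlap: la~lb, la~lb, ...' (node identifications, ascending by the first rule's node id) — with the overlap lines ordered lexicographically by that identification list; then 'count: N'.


label-compatible node identifications between L(r1) and L(r3): 1~1, 1~2, 2~1, 2~2, 3~3, 3~4
4 of the induced correspondences are critical overlaps of r1 and r3.
overlap: 1~1, 2~2, 3~3
overlap: 1~1, 3~3
overlap: 1~2, 2~1, 3~4
overlap: 1~2, 3~4
count: 4


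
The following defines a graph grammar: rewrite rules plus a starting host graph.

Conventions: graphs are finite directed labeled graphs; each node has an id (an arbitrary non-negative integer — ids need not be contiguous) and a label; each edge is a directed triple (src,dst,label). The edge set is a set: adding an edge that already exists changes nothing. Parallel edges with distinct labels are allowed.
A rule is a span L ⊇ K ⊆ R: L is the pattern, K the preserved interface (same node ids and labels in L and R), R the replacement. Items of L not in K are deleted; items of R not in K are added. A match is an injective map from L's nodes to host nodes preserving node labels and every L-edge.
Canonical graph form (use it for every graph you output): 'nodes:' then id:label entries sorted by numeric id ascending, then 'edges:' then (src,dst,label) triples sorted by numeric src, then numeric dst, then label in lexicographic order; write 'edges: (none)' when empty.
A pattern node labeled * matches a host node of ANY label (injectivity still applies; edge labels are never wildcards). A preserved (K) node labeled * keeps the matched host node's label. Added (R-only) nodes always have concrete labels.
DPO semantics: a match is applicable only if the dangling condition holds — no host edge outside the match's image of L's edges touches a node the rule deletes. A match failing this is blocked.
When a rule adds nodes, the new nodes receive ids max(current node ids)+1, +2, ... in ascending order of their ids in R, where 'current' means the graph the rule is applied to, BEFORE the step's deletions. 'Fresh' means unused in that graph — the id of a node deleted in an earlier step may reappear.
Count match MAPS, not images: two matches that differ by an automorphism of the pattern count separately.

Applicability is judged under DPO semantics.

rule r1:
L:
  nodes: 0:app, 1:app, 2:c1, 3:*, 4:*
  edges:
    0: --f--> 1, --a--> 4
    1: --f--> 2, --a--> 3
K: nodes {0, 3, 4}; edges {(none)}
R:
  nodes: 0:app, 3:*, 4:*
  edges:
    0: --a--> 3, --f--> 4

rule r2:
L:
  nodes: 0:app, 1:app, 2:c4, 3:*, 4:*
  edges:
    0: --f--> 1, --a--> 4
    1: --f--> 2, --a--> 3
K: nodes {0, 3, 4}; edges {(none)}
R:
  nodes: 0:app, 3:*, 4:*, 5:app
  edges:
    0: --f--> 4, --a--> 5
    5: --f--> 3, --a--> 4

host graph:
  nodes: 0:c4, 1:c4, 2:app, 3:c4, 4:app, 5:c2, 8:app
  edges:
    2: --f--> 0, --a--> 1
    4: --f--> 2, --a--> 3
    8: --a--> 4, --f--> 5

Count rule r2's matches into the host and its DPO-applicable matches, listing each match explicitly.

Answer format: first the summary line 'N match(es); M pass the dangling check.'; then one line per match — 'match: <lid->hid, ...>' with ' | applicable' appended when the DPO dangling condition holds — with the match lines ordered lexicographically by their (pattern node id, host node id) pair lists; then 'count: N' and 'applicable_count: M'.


1 match(es); 1 pass the dangling check.
match: 0->4, 1->2, 2->0, 3->1, 4->3 | applicable
count: 1
applicable_count: 1


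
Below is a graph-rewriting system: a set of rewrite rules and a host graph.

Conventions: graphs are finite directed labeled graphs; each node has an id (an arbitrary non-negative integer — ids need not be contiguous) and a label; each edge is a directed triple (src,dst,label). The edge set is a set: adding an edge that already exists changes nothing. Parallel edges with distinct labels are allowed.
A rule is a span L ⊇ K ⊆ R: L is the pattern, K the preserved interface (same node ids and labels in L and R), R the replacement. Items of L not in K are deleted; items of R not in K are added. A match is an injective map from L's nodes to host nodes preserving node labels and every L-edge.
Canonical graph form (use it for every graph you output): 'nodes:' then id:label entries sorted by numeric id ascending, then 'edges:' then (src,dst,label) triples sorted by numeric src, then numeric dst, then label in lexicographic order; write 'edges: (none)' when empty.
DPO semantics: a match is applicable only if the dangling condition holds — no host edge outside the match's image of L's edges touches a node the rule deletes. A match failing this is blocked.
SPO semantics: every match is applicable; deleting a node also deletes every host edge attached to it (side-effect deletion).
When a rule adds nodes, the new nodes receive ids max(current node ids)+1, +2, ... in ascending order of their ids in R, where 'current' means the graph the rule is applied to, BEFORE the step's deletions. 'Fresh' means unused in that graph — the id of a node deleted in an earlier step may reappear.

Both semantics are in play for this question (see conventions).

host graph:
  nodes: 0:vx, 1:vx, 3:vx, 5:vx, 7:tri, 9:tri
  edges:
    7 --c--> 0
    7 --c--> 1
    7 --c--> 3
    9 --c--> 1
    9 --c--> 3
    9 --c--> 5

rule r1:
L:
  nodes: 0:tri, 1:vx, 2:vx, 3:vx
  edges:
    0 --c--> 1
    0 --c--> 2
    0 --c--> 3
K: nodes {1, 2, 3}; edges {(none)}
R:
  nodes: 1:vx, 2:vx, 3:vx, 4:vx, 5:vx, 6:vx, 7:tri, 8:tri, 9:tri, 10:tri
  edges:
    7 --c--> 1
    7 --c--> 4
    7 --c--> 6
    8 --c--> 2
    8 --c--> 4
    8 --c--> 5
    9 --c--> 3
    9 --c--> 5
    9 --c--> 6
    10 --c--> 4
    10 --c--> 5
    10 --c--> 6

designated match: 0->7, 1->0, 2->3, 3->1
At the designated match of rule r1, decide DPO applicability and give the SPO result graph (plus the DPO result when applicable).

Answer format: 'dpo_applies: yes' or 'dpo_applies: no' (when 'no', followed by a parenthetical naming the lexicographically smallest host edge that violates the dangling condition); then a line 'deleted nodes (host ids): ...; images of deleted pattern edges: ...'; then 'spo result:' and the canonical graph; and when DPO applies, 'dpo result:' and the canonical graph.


dpo_applies: yes
deleted nodes (host ids): 7; images of deleted pattern edges: (7,0,c); (7,1,c); (7,3,c)
spo result:
nodes: 0:vx, 1:vx, 3:vx, 5:vx, 9:tri, 10:vx, 11:vx, 12:vx, 13:tri, 14:tri, 15:tri, 16:tri
edges: (9,1,c); (9,3,c); (9,5,c); (13,0,c); (13,10,c); (13,12,c); (14,3,c); (14,10,c); (14,11,c); (15,1,c); (15,11,c); (15,12,c); (16,10,c); (16,11,c); (16,12,c)
dpo result:
nodes: 0:vx, 1:vx, 3:vx, 5:vx, 9:tri, 10:vx, 11:vx, 12:vx, 13:tri, 14:tri, 15:tri, 16:tri
edges: (9,1,c); (9,3,c); (9,5,c); (13,0,c); (13,10,c); (13,12,c); (14,3,c); (14,10,c); (14,11,c); (15,1,c); (15,11,c); (15,12,c); (16,10,c); (16,11,c); (16,12,c)


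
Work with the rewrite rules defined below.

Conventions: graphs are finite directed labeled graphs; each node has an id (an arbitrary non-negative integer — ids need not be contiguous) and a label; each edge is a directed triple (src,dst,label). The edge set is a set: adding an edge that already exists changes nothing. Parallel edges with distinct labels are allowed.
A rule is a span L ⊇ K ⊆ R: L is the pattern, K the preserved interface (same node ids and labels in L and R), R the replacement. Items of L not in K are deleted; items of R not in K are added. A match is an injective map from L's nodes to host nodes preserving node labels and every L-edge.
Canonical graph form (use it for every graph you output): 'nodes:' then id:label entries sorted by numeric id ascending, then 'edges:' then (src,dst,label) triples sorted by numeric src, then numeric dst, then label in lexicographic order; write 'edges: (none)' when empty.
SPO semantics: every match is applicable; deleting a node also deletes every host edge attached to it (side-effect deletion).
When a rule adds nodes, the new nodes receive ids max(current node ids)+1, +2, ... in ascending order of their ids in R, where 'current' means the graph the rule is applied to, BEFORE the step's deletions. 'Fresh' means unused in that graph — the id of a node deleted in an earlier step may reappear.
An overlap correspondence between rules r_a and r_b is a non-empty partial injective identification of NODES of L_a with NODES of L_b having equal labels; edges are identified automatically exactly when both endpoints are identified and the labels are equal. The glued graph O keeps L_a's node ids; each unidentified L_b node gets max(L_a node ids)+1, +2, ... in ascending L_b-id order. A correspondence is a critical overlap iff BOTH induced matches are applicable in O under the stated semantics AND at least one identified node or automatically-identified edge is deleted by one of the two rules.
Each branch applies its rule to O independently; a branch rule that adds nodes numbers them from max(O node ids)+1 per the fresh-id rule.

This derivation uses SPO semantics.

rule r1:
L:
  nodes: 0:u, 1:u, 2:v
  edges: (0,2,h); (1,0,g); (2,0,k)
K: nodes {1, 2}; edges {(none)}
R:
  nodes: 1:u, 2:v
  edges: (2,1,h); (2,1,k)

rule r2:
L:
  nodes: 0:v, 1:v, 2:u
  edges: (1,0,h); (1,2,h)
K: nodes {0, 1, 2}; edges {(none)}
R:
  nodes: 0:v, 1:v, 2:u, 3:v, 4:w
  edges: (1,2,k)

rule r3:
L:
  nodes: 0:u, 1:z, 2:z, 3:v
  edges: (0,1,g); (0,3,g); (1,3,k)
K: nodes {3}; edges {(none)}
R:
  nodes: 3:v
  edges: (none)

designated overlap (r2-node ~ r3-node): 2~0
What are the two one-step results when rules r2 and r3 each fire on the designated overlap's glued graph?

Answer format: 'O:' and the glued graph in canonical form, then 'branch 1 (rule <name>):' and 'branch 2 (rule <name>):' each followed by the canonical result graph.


O:
nodes: 0:v, 1:v, 2:u, 3:z, 4:z, 5:v
edges: (1,0,h); (1,2,h); (2,3,g); (2,5,g); (3,5,k)
branch 1 (rule r2):
nodes: 0:v, 1:v, 2:u, 3:z, 4:z, 5:v, 6:v, 7:w
edges: (1,2,k); (2,3,g); (2,5,g); (3,5,k)
branch 2 (rule r3):
nodes: 0:v, 1:v, 5:v
edges: (1,0,h)


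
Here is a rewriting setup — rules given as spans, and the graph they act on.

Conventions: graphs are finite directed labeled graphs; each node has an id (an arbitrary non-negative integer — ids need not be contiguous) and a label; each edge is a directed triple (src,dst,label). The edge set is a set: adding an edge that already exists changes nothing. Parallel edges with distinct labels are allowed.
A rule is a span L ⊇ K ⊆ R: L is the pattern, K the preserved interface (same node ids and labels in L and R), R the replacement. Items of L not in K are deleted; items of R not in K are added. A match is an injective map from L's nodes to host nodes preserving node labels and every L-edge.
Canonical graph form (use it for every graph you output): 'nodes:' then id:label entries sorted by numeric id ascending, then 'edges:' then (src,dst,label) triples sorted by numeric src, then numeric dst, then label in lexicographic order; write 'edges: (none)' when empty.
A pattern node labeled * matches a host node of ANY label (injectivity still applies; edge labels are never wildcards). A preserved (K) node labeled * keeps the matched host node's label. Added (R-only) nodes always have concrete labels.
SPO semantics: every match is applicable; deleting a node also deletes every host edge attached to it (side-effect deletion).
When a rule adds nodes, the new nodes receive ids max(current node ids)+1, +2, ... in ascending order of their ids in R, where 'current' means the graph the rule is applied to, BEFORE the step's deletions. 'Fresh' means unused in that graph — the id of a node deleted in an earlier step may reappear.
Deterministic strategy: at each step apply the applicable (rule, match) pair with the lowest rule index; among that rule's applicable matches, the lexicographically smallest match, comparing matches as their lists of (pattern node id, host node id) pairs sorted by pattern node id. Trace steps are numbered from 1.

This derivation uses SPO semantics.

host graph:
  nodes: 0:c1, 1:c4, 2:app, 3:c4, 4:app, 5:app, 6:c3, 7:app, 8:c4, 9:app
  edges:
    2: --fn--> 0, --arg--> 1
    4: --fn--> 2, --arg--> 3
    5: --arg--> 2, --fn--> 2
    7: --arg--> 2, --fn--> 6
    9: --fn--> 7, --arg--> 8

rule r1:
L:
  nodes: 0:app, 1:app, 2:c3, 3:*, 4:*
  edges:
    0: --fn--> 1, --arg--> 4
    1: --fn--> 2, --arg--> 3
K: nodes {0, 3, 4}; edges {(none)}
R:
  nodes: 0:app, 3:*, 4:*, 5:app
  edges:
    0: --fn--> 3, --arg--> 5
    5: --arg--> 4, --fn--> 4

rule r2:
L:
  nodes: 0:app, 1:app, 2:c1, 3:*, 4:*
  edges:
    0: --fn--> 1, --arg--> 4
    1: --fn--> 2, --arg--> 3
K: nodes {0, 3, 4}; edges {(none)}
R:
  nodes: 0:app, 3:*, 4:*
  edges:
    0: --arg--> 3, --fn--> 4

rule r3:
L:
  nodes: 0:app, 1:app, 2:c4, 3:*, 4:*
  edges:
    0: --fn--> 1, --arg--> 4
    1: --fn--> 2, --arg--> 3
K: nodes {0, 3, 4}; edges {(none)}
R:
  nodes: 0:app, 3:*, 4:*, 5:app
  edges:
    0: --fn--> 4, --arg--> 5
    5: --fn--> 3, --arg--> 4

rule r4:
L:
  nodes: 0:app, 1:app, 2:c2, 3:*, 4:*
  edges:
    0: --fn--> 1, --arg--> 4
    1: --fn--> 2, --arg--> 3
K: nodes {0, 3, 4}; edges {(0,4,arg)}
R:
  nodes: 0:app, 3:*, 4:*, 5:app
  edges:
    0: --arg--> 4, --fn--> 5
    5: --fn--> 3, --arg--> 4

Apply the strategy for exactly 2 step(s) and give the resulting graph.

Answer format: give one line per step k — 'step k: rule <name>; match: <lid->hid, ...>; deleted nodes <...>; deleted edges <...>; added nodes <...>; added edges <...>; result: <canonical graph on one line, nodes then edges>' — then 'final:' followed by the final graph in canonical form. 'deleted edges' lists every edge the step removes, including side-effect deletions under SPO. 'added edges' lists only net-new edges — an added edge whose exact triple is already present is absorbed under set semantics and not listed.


step 1: rule r1; match: 0->9, 1->7, 2->6, 3->2, 4->8; deleted nodes 6, 7; deleted edges (7,2,arg); (7,6,fn); (9,7,fn); (9,8,arg); added nodes 10; added edges (9,2,fn); (9,10,arg); (10,8,arg); (10,8,fn); result: nodes: 0:c1, 1:c4, 2:app, 3:c4, 4:app, 5:app, 8:c4, 9:app, 10:app edges: (2,0,fn); (2,1,arg); (4,2,fn); (4,3,arg); (5,2,arg); (5,2,fn); (9,2,fn); (9,10,arg); (10,8,arg); (10,8,fn)
step 2: rule r2; match: 0->4, 1->2, 2->0, 3->1, 4->3; deleted nodes 0, 2; deleted edges (2,0,fn); (2,1,arg); (4,2,fn); (4,3,arg); (5,2,arg); (5,2,fn); (9,2,fn); added nodes (none); added edges (4,1,arg); (4,3,fn); result: nodes: 1:c4, 3:c4, 4:app, 5:app, 8:c4, 9:app, 10:app edges: (4,1,arg); (4,3,fn); (9,10,arg); (10,8,arg); (10,8,fn)
final:
nodes: 1:c4, 3:c4, 4:app, 5:app, 8:c4, 9:app, 10:app
edges: (4,1,arg); (4,3,fn); (9,10,arg); (10,8,arg); (10,8,fn)


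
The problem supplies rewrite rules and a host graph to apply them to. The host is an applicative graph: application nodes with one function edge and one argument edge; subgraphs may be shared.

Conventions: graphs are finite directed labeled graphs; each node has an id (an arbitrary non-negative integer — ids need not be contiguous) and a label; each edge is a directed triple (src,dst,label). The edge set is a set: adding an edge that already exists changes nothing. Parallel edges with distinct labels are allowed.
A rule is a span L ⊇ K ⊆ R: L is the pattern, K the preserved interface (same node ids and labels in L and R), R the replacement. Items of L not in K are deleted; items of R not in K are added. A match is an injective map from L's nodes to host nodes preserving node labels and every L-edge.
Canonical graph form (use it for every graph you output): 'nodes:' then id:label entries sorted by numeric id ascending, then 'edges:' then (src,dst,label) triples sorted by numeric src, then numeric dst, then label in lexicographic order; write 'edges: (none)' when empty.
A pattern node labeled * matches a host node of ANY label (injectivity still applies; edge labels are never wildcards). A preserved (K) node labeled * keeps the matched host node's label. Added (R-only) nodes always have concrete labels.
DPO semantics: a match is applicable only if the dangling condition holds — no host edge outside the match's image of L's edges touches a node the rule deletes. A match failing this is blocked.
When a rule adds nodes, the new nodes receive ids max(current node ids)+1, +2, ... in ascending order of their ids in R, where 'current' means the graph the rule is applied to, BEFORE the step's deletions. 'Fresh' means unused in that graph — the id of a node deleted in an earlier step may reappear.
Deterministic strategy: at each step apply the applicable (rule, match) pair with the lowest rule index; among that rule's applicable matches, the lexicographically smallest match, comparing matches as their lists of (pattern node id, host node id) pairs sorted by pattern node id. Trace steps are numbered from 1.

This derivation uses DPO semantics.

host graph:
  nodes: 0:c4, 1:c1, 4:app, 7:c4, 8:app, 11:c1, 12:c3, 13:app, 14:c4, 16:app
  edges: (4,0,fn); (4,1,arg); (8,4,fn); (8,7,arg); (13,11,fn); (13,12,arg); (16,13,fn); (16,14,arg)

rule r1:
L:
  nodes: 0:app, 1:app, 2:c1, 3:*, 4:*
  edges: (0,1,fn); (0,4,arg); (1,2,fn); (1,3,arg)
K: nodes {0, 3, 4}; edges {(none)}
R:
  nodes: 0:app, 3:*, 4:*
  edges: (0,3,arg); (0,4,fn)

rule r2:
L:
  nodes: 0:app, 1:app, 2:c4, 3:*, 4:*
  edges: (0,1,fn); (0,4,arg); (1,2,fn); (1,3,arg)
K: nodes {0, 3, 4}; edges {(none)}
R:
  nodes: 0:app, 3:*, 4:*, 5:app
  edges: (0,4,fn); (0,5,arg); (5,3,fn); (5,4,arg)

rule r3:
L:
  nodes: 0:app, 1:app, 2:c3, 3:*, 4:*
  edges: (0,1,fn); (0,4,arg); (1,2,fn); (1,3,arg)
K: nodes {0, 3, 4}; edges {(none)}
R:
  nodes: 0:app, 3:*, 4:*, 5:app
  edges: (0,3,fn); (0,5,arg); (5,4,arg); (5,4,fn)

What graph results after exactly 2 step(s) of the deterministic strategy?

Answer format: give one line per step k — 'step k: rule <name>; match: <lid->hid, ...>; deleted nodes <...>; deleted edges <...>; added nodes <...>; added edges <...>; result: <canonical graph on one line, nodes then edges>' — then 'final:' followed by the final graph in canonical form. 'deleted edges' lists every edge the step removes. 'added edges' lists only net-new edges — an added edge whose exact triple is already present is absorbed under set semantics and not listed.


step 1: rule r1; match: 0->16, 1->13, 2->11, 3->12, 4->14; deleted nodes 11, 13; deleted edges (13,11,fn); (13,12,arg); (16,13,fn); (16,14,arg); added nodes (none); added edges (16,12,arg); (16,14,fn); result: nodes: 0:c4, 1:c1, 4:app, 7:c4, 8:app, 12:c3, 14:c4, 16:app edges: (4,0,fn); (4,1,arg); (8,4,fn); (8,7,arg); (16,12,arg); (16,14,fn)
step 2: rule r2; match: 0->8, 1->4, 2->0, 3->1, 4->7; deleted nodes 0, 4; deleted edges (4,0,fn); (4,1,arg); (8,4,fn); (8,7,arg); added nodes 17; added edges (8,7,fn); (8,17,arg); (17,1,fn); (17,7,arg); result: nodes: 1:c1, 7:c4, 8:app, 12:c3, 14:c4, 16:app, 17:app edges: (8,7,fn); (8,17,arg); (16,12,arg); (16,14,fn); (17,1,fn); (17,7,arg)
final:
nodes: 1:c1, 7:c4, 8:app, 12:c3, 14:c4, 16:app, 17:app
edges: (8,7,fn); (8,17,arg); (16,12,arg); (16,14,fn); (17,1,fn); (17,7,arg)


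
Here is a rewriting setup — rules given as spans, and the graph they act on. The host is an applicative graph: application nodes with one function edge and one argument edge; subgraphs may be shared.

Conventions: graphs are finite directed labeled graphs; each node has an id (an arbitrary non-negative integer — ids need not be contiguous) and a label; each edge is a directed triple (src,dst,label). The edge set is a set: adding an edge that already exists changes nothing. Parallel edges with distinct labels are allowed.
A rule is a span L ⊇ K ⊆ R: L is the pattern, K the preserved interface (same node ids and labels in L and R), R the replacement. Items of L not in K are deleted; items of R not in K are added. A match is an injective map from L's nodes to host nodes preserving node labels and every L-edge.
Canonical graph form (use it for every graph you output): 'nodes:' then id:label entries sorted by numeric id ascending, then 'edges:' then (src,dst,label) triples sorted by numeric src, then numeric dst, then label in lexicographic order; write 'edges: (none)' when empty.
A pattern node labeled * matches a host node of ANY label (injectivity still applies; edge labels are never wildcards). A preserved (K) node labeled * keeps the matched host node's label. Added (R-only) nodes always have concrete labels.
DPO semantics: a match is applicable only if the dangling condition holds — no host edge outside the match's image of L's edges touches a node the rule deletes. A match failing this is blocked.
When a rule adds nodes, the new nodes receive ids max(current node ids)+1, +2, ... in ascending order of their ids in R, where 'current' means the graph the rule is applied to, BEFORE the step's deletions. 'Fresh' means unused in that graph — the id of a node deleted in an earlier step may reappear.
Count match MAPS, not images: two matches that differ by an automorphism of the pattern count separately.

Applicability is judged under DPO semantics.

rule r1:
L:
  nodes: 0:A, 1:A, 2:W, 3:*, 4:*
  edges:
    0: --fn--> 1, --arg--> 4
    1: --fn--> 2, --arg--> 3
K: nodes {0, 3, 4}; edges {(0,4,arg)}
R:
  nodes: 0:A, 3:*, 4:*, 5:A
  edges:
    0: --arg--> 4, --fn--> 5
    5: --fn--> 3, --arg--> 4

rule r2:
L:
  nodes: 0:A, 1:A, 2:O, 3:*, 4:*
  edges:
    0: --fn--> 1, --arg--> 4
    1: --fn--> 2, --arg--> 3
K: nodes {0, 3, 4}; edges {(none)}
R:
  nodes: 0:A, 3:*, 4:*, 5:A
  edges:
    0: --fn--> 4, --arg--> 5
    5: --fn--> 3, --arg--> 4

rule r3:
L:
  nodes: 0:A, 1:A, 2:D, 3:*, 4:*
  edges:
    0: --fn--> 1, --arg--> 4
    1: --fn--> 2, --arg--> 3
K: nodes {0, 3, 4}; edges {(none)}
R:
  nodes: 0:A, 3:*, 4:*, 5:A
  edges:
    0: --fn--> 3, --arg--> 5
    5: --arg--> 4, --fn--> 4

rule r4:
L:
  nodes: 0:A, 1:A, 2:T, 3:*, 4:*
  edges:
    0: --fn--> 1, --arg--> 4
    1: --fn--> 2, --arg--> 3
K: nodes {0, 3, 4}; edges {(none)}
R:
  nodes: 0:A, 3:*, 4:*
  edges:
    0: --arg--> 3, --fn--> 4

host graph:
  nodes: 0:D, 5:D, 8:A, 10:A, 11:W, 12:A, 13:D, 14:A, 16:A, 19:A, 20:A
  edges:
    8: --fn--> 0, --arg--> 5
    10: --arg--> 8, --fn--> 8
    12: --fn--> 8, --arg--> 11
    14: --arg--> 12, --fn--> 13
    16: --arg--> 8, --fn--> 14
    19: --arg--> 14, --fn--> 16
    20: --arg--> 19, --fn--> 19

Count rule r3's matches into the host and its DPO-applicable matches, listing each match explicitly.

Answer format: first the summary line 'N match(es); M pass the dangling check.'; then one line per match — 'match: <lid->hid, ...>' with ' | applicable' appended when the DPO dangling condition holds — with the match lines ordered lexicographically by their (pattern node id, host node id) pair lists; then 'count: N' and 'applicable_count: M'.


2 match(es); 0 pass the dangling check.
match: 0->12, 1->8, 2->0, 3->5, 4->11
match: 0->16, 1->14, 2->13, 3->12, 4->8
count: 2
applicable_count: 0


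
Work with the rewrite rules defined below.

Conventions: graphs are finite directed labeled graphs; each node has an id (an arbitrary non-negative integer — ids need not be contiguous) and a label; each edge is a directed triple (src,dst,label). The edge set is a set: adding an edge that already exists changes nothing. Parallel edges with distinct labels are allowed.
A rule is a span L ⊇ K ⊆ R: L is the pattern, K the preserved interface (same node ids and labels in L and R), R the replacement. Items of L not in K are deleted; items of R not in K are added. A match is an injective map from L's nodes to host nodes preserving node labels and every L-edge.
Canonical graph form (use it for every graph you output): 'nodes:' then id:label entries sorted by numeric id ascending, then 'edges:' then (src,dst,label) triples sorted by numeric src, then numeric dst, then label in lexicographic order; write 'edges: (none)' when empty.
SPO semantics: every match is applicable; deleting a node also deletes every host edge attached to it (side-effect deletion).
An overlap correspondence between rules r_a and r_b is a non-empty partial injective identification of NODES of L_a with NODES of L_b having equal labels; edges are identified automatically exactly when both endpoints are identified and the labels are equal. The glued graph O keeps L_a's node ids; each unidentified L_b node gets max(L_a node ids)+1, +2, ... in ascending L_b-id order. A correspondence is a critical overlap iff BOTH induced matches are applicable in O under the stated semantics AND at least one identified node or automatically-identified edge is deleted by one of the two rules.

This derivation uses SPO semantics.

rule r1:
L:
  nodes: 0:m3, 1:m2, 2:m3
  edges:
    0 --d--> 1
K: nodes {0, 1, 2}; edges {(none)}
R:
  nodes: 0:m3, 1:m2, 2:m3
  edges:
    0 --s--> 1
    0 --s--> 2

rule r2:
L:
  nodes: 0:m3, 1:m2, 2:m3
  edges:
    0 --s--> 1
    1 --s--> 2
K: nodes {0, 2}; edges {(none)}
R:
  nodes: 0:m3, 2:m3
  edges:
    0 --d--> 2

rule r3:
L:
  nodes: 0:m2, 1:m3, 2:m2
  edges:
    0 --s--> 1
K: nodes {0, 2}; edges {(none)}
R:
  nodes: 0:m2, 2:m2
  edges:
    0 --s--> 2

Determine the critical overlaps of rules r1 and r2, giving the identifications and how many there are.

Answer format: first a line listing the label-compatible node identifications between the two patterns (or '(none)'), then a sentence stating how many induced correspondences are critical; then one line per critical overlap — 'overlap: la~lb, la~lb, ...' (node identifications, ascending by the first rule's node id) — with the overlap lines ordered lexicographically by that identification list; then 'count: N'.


label-compatible node identifications between L(r1) and L(r2): 0~0, 0~2, 1~1, 2~0, 2~2
7 of the induced correspondences are critical overlaps of r1 and r2.
overlap: 0~0, 1~1
overlap: 0~0, 1~1, 2~2
overlap: 0~2, 1~1
overlap: 0~2, 1~1, 2~0
overlap: 1~1
overlap: 1~1, 2~0
overlap: 1~1, 2~2
count: 7


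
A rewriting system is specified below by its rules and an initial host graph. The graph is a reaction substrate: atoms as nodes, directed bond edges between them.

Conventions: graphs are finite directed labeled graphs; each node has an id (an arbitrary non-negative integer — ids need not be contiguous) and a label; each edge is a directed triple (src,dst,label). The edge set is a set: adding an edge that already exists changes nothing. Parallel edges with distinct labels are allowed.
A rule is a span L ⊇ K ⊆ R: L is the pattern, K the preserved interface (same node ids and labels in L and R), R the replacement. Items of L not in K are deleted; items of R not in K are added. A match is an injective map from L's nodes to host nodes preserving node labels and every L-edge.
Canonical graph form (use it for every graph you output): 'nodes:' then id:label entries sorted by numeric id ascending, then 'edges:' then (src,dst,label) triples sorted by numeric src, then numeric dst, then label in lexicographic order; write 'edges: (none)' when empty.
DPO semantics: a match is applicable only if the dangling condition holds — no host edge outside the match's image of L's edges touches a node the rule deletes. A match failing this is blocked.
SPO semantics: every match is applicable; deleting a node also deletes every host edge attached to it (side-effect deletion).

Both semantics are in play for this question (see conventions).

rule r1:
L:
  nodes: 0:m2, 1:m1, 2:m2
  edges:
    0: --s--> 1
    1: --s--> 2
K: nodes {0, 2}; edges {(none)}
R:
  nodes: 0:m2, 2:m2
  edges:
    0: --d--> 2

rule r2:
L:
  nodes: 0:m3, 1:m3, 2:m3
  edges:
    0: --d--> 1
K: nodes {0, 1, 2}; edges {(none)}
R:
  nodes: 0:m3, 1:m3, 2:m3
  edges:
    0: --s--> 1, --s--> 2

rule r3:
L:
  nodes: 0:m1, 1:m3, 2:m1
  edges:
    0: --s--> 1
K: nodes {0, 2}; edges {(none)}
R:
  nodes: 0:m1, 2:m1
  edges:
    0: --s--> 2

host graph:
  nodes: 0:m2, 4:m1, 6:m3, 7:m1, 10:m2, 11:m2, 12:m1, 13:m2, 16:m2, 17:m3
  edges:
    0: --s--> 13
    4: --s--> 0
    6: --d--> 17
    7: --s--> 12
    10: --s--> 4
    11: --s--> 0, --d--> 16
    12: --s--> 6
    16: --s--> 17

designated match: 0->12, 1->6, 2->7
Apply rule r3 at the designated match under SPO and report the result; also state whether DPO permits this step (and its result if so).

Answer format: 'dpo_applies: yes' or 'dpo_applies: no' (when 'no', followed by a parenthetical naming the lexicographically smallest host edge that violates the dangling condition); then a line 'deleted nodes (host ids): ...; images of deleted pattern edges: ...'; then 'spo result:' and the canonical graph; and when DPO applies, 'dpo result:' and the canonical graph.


dpo_applies: no
(the rule deletes node 6, which keeps host edge (6,17,d) outside the match image — the dangling condition fails, DPO blocks; SPO proceeds and side-deletes such edges)
deleted nodes (host ids): 6; images of deleted pattern edges: (12,6,s)
spo result:
nodes: 0:m2, 4:m1, 7:m1, 10:m2, 11:m2, 12:m1, 13:m2, 16:m2, 17:m3
edges: (0,13,s); (4,0,s); (7,12,s); (10,4,s); (11,0,s); (11,16,d); (12,7,s); (16,17,s)


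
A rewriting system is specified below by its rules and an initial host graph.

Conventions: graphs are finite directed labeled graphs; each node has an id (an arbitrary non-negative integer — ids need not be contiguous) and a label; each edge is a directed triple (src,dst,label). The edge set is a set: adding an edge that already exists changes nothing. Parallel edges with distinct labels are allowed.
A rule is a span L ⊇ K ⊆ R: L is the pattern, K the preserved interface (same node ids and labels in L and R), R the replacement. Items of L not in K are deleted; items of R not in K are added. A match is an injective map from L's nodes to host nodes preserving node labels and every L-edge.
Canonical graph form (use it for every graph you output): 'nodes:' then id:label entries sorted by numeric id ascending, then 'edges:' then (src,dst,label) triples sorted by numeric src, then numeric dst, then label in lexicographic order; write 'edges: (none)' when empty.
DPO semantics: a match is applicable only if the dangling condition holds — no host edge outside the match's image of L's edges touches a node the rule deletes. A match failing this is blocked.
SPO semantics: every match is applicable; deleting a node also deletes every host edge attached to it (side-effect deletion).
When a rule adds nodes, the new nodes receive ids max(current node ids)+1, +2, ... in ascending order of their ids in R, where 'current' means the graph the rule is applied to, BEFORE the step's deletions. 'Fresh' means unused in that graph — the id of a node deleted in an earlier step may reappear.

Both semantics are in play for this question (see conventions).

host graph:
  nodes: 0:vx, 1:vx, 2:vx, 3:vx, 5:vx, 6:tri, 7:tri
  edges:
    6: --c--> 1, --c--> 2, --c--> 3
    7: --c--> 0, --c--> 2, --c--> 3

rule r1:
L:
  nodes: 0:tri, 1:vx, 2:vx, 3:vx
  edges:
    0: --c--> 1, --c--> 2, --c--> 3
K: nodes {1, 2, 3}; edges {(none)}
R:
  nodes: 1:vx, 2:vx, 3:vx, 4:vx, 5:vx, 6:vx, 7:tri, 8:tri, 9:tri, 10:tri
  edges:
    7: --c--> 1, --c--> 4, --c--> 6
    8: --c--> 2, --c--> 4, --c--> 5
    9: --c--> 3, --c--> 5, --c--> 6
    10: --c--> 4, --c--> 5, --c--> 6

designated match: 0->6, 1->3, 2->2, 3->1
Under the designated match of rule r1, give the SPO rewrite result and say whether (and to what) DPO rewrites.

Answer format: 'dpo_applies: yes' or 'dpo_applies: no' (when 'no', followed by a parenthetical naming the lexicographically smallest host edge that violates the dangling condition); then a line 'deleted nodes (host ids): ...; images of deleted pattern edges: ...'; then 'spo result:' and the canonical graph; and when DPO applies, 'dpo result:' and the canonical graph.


dpo_applies: yes
deleted nodes (host ids): 6; images of deleted pattern edges: (6,1,c); (6,2,c); (6,3,c)
spo result:
nodes: 0:vx, 1:vx, 2:vx, 3:vx, 5:vx, 7:tri, 8:vx, 9:vx, 10:vx, 11:tri, 12:tri, 13:tri, 14:tri
edges: (7,0,c); (7,2,c); (7,3,c); (11,3,c); (11,8,c); (11,10,c); (12,2,c); (12,8,c); (12,9,c); (13,1,c); (13,9,c); (13,10,c); (14,8,c); (14,9,c); (14,10,c)
dpo result:
nodes: 0:vx, 1:vx, 2:vx, 3:vx, 5:vx, 7:tri, 8:vx, 9:vx, 10:vx, 11:tri, 12:tri, 13:tri, 14:tri
edges: (7,0,c); (7,2,c); (7,3,c); (11,3,c); (11,8,c); (11,10,c); (12,2,c); (12,8,c); (12,9,c); (13,1,c); (13,9,c); (13,10,c); (14,8,c); (14,9,c); (14,10,c)


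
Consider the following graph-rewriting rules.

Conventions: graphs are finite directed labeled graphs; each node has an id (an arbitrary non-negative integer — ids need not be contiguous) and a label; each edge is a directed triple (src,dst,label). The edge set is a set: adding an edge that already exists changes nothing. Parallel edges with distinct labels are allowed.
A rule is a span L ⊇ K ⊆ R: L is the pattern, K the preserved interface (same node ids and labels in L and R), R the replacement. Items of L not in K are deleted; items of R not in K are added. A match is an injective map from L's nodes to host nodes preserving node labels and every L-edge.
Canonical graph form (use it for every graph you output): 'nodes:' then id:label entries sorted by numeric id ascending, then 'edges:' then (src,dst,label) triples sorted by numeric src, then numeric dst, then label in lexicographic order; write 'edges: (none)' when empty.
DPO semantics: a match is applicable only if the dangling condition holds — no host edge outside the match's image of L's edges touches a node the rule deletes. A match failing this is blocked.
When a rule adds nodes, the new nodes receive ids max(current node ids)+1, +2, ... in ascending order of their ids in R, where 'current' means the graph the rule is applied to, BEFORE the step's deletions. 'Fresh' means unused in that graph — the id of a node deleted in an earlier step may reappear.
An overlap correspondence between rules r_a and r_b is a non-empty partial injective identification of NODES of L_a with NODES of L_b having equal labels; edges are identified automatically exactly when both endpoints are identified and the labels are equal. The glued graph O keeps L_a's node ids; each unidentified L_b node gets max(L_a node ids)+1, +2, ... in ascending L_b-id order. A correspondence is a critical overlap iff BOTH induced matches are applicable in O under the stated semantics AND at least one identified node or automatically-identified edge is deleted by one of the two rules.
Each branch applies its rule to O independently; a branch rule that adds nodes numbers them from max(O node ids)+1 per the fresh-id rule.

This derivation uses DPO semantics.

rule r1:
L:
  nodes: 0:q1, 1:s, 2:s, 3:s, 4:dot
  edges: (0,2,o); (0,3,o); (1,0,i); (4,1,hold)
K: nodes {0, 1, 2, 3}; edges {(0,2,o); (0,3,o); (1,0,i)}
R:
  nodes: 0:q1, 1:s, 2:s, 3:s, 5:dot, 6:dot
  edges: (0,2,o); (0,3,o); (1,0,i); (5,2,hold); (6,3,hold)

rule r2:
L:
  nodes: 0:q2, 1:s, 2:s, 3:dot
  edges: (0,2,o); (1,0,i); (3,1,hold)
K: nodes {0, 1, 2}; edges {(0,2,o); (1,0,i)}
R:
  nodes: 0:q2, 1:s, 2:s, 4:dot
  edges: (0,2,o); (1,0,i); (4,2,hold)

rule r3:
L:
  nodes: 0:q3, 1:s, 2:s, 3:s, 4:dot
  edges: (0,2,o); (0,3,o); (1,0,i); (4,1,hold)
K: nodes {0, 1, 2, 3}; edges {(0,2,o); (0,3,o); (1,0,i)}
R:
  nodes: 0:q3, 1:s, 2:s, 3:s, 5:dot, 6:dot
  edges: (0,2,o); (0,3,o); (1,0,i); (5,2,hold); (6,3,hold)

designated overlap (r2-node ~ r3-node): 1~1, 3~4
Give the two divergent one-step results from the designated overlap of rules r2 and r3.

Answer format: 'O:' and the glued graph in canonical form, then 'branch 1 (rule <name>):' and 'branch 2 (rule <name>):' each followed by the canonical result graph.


O:
nodes: 0:q2, 1:s, 2:s, 3:dot, 4:q3, 5:s, 6:s
edges: (0,2,o); (1,0,i); (1,4,i); (3,1,hold); (4,5,o); (4,6,o)
branch 1 (rule r2):
nodes: 0:q2, 1:s, 2:s, 4:q3, 5:s, 6:s, 7:dot
edges: (0,2,o); (1,0,i); (1,4,i); (4,5,o); (4,6,o); (7,2,hold)
branch 2 (rule r3):
nodes: 0:q2, 1:s, 2:s, 4:q3, 5:s, 6:s, 7:dot, 8:dot
edges: (0,2,o); (1,0,i); (1,4,i); (4,5,o); (4,6,o); (7,5,hold); (8,6,hold)


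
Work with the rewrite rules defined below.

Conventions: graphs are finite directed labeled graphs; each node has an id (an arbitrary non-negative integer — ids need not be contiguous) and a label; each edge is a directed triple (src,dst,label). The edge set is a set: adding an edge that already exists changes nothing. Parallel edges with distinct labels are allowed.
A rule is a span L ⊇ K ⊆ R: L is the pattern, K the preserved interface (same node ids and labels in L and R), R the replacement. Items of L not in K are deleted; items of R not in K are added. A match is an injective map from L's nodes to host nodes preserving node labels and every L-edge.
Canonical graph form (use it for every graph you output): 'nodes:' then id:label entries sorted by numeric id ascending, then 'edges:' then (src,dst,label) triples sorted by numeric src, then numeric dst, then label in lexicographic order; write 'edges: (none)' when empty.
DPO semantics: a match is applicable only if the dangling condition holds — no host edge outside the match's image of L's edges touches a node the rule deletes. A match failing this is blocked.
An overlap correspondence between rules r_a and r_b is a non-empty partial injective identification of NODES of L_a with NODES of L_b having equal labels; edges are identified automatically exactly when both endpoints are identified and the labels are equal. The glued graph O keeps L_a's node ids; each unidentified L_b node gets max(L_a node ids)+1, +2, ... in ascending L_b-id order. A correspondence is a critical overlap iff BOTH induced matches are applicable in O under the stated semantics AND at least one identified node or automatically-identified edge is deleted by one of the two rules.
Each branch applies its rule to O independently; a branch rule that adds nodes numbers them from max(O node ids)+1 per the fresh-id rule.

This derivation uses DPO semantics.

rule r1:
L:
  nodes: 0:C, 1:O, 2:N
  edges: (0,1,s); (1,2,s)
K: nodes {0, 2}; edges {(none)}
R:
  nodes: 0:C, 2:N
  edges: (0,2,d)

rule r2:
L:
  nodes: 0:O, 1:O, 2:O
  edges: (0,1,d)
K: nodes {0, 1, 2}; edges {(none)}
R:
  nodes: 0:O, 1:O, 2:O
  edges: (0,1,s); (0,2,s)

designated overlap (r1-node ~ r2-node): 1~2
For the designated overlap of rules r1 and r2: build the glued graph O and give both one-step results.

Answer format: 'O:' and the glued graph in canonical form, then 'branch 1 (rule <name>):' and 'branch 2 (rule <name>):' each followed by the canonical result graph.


O:
nodes: 0:C, 1:O, 2:N, 3:O, 4:O
edges: (0,1,s); (1,2,s); (3,4,d)
branch 1 (rule r1):
nodes: 0:C, 2:N, 3:O, 4:O
edges: (0,2,d); (3,4,d)
branch 2 (rule r2):
nodes: 0:C, 1:O, 2:N, 3:O, 4:O
edges: (0,1,s); (1,2,s); (3,1,s); (3,4,s)
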